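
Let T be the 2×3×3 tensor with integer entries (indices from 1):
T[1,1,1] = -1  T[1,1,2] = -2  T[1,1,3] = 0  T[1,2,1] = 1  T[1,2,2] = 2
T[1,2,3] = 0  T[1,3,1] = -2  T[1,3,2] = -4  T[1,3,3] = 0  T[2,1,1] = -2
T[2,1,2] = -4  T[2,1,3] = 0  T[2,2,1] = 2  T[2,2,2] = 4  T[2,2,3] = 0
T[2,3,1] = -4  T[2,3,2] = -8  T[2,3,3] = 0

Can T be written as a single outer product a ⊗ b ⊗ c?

Yes

If T = a ⊗ b ⊗ c then every fibre of T is a multiple of the corresponding factor, so read the factors off the fibres through the nonzero entry T[1,1,1] = -1.
The mode-1 fibre T[:,1,1] = [-1, -2] gives a = [1, 2] (primitive direction); the mode-2 fibre T[1,:,1] = [-1, 1, -2] gives b = [1, -1, 2]; then c[k] = T[1,1,k] / (a[1]·b[1]) = [-1, -2, 0] / 1 = [-1, -2, 0].
Expanding [1, 2] ⊗ [1, -1, 2] ⊗ [-1, -2, 0] reproduces all 18 entries of T, so T = [1, 2] ⊗ [1, -1, 2] ⊗ [-1, -2, 0] and rank(T) ≤ 1.
Equivalently every frontal slice T[:,:,k] is c[k] times the rank-1 matrix [1, 2] ⊗ [1, -1, 2]. So T has rank 1 (it is nonzero).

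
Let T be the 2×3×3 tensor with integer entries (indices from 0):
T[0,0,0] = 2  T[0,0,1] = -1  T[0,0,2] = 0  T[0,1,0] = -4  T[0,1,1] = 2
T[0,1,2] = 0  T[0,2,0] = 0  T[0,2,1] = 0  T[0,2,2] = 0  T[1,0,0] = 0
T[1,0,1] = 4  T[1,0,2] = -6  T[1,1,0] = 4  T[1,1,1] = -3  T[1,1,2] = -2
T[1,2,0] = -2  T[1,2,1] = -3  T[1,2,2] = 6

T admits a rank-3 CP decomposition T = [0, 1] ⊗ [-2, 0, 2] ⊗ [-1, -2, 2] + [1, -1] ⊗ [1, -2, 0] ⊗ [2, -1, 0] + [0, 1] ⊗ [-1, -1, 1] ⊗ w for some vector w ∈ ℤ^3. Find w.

w = [0, 1, 2]

Subtract the known terms from T to get the rank-1 residual R = [0, 1] ⊗ [-1, -1, 1] ⊗ w, so R[i,j,k] = a[i]·b[j]·w[k]. Pick indices with nonzero a[1]·b[0] = (1)·(-1) = -1. Only the fibre through (1,0,·) is needed: R[1,0,:] = T[1,0,:] − Σₗ aₗ[1]bₗ[0]cₗ = [0, 4, -6] − (1)·(-2)·[-1, -2, 2] − (-1)·(1)·[2, -1, 0] = [0, -1, -2]. Then w[k] = R[1,0,k] / -1 for each k, giving w = [0, -1, -2] / -1 = [0, 1, 2].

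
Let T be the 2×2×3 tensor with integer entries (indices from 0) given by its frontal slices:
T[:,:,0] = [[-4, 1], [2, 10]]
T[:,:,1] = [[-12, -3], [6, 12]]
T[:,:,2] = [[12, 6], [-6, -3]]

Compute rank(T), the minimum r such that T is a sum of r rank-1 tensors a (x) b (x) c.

Lower bound: the mode-2 unfolding of T (rows indexed by j, columns by (i,k) = (0,0), (0,1), (0,2), (1,0), (1,1), (1,2)) is [[-4, -12, 12, 2, 6, -6], [1, -3, 6, 10, 12, -3]].
There the 2×2 minor on rows j ∈ {0, 1}, columns (i,k) ∈ {(0,0), (0,1)} is det [[-4, -12], [1, -3]] = 24 ≠ 0, so this unfolding has rank ≥ 2; CP rank is at least every unfolding rank, so rank(T) ≥ 2. (Unfolding ranks only ever bound the CP rank from below — rank(T) can be strictly larger than all of them — so the matching upper bound has to come from an explicit 2-term decomposition.)
Upper bound — finding two terms. Write S_k = T[:,:,k] for the frontal slices: S₀ = [[-4, 1], [2, 10]], S₁ = [[-12, -3], [6, 12]], S₂ = [[12, 6], [-6, -3]].
If T = a₁ (x) b₁ (x) c₁ + a₂ (x) b₂ (x) c₂ then each S_k = c₁[k]·a₁b₁ᵀ + c₂[k]·a₂b₂ᵀ. S₀ and S₁ are linearly independent, so a₁b₁ᵀ and a₂b₂ᵀ must span the same plane of matrices: they are the rank-1 matrices of the form x·S₀ + y·S₁.
det(x·S₀ + y·S₁) is −42·x² − 168·xy − 126·y² = (-42)·(x + 3·y)(x + y), vanishing at (x:y) = (3:-1) and (1:-1).
M₁ = 3·S₀ − S₁ = [[0, 6], [0, 18]] = 6·[1, 3][0, 1]ᵀ and M₂ = S₀ − S₁ = [[8, 4], [-4, -2]] = 2·[2, -1][2, 1]ᵀ, so take a₁ = [1, 3], b₁ = [0, 1], a₂ = [2, -1], b₂ = [2, 1].
Each slice is an integer combination of E₁ = a₁b₁ᵀ and E₂ = a₂b₂ᵀ: S₀ = 3·E₁ − E₂, S₁ = 3·E₁ − 3·E₂, S₂ = 3·E₂; reading off coefficients, c₁ = [3, 3, 0] and c₂ = [-1, -3, 3].
Hence T = [1, 3] (x) [0, 1] (x) [3, 3, 0] + [2, -1] (x) [2, 1] (x) [-1, -3, 3], so rank(T) ≤ 2.
These bounds meet, so rank(T) = 2.

2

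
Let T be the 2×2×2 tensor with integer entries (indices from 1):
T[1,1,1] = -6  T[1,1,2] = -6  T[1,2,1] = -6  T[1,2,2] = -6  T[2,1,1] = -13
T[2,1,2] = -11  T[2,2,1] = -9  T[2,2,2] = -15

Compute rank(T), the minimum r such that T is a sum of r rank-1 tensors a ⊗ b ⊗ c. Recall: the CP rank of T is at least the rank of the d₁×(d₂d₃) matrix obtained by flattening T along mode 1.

Lower bound: the mode-2 unfolding of T (rows indexed by j, columns by (i,k) = (1,1), (1,2), (2,1), (2,2)) is [[-6, -6, -13, -11], [-6, -6, -9, -15]].
There the 2×2 minor on rows j ∈ {1, 2}, columns (i,k) ∈ {(1,1), (2,1)} is det [[-6, -13], [-6, -9]] = -24 ≠ 0, so this unfolding has rank ≥ 2; CP rank is at least every unfolding rank, so rank(T) ≥ 2. (This is only a lower bound: in general the CP rank may exceed every unfolding rank, so we still need to exhibit 2 rank-1 terms summing to T.)
Upper bound — finding two terms. Write S_k = T[:,:,k] for the frontal slices: S₁ = [[-6, -6], [-13, -9]], S₂ = [[-6, -6], [-11, -15]].
If T = a₁ ⊗ b₁ ⊗ c₁ + a₂ ⊗ b₂ ⊗ c₂ then each S_k = c₁[k]·a₁b₁ᵀ + c₂[k]·a₂b₂ᵀ. S₁ and S₂ are linearly independent, so a₁b₁ᵀ and a₂b₂ᵀ must span the same plane of matrices: they are the rank-1 matrices of the form x·S₁ + y·S₂.
det(x·S₁ + y·S₂) is −24·x² + 24·y² = (-24)·(x − y)(x + y), vanishing at (x:y) = (1:1) and (1:-1).
M₁ = S₁ + S₂ = [[-12, -12], [-24, -24]] = (-12)·(1, 2)(1, 1)ᵀ and M₂ = S₁ − S₂ = [[0, 0], [-2, 6]] = (-2)·(0, 1)(1, -3)ᵀ, so take a₁ = (1, 2), b₁ = (1, 1), a₂ = (0, 1), b₂ = (1, -3).
Each slice is an integer combination of E₁ = a₁b₁ᵀ and E₂ = a₂b₂ᵀ: S₁ = −6·E₁ − E₂, S₂ = −6·E₁ + E₂; reading off coefficients, c₁ = (-6, -6) and c₂ = (-1, 1).
Hence T = (1, 2) ⊗ (1, 1) ⊗ (-6, -6) + (0, 1) ⊗ (1, -3) ⊗ (-1, 1), so rank(T) ≤ 2.
These bounds meet, so rank(T) = 2.

2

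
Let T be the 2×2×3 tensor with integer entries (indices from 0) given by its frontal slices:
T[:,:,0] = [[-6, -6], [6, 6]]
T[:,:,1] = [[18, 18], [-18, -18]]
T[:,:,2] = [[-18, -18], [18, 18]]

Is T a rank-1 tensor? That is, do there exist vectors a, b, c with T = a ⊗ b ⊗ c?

Yes

The mode-1 fibre T[:,0,0] = [-6, 6] gives a = (1, -1) (primitive direction); the mode-2 fibre T[0,:,0] = [-6, -6] gives b = (1, 1); then c[k] = T[0,0,k] / (a[0]·b[0]) = [-6, 18, -18] / 1 = (-6, 18, -18).
Expanding (1, -1) ⊗ (1, 1) ⊗ (-6, 18, -18) reproduces all 12 entries of T, so T = (1, -1) ⊗ (1, 1) ⊗ (-6, 18, -18) and rank(T) ≤ 1.
Equivalently every frontal slice T[:,:,k] is c[k] times the rank-1 matrix (1, -1) ⊗ (1, 1). So T has rank 1 (it is nonzero).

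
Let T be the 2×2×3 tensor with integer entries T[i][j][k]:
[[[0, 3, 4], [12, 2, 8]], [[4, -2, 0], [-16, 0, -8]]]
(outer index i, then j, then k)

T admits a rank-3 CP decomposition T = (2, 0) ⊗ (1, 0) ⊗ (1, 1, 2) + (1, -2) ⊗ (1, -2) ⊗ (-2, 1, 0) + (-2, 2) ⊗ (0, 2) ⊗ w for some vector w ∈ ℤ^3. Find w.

Subtract the known terms from T to get the rank-1 residual R = (-2, 2) ⊗ (0, 2) ⊗ w, so R[i,j,k] = a[i]·b[j]·w[k]. Pick indices with nonzero a[0]·b[1] = (-2)·(2) = -4. Only the fibre through (0,1,·) is needed: R[0,1,:] = T[0,1,:] − Σₗ aₗ[0]bₗ[1]cₗ = [12, 2, 8] − (2)·(0)·(1, 1, 2) − (1)·(-2)·(-2, 1, 0) = [8, 4, 8]. Then w[k] = R[0,1,k] / -4 for each k, giving w = [8, 4, 8] / -4 = (-2, -1, -2).

w = (-2, -1, -2)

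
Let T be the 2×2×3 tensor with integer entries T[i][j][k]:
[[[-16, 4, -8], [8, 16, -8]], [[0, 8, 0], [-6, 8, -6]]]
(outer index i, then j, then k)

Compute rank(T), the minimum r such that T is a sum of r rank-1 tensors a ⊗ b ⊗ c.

Lower bound: the mode-3 unfolding of T (rows indexed by k, columns by (i,j) = (0,0), (0,1), (1,0), (1,1)) is [[-16, 8, 0, -6], [4, 16, 8, 8], [-8, -8, 0, -6]].
There the 3×3 minor on rows k ∈ {0, 1, 2}, columns (i,j) ∈ {(0,0), (0,1), (1,0)} is det [[-16, 8, 0], [4, 16, 8], [-8, -8, 0]] = -1536 ≠ 0, so this unfolding has rank ≥ 3; CP rank is at least every unfolding rank, so rank(T) ≥ 3. (Unfolding ranks only ever bound the CP rank from below — rank(T) can be strictly larger than all of them — so the matching upper bound has to come from an explicit 3-term decomposition.)
Upper bound: T is a sum of 3 rank-1 terms, T = [1, 0] ⊗ [1, -2] ⊗ [-4, -4, 4] + [1, 1] ⊗ [1, 1] ⊗ [-4, 8, -4] + [2, -1] ⊗ [2, -1] ⊗ [-2, 0, -2] (one valid choice — decompositions are not unique — normalised so each a, b is primitive with positive first nonzero entry; check it by expanding all entries), so rank(T) ≤ 3.
These bounds meet, so rank(T) = 3.

3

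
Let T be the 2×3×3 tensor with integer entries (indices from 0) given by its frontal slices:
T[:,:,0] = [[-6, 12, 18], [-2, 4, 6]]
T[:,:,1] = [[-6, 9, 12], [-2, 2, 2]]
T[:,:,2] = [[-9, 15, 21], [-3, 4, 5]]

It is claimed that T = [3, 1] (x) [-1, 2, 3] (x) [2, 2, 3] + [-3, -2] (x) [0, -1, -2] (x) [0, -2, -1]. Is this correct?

No

Reconstruct entry (0,1,1) from the claimed factors: Σₗ aₗ[0]bₗ[1]cₗ[1] = (3)·(2)·(2) + (-3)·(-1)·(-2) = 6, but T[0,1,1] = 9. The claim is false.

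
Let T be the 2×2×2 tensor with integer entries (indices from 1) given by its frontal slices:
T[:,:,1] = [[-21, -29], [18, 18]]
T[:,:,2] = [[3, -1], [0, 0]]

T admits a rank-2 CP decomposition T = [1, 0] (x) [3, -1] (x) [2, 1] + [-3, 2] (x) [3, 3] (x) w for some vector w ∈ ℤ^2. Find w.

Subtract the known terms from T to get the rank-1 residual R = [-3, 2] (x) [3, 3] (x) w, so R[i,j,k] = a[i]·b[j]·w[k]. Pick indices with nonzero a[1]·b[1] = (-3)·(3) = -9. Only the fibre through (1,1,·) is needed: R[1,1,:] = T[1,1,:] − Σₗ aₗ[1]bₗ[1]cₗ = [-21, 3] − (1)·(3)·[2, 1] = [-27, 0]. Then w[k] = R[1,1,k] / -9 for each k, giving w = [-27, 0] / -9 = [3, 0].

w = [3, 0]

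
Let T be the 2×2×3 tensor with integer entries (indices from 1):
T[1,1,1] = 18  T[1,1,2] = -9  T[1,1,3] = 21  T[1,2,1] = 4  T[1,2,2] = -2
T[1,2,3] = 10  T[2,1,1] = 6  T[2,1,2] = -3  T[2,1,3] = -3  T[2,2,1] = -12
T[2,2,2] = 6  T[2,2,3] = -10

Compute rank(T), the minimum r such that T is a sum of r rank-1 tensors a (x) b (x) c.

2

Lower bound: the mode-3 unfolding of T (rows indexed by k, columns by (i,j) = (1,1), (1,2), (2,1), (2,2)) is [[18, 4, 6, -12], [-9, -2, -3, 6], [21, 10, -3, -10]].
There the 2×2 minor on rows k ∈ {1, 3}, columns (i,j) ∈ {(1,1), (1,2)} is det [[18, 4], [21, 10]] = 96 ≠ 0, so this unfolding has rank ≥ 2; CP rank is at least every unfolding rank, so rank(T) ≥ 2. (Flattening ranks never certify an upper bound on CP rank; for that we must actually write T with 2 rank-1 terms.)
Upper bound — finding two terms. Write S_k = T[:,:,k] for the frontal slices: S₁ = [[18, 4], [6, -12]], S₂ = [[-9, -2], [-3, 6]], S₃ = [[21, 10], [-3, -10]].
If T = a₁ (x) b₁ (x) c₁ + a₂ (x) b₂ (x) c₂ then each S_k = c₁[k]·a₁b₁ᵀ + c₂[k]·a₂b₂ᵀ. S₁ and S₃ are linearly independent, so a₁b₁ᵀ and a₂b₂ᵀ must span the same plane of matrices: they are the rank-1 matrices of the form x·S₁ + y·S₃.
det(x·S₁ + y·S₃) is −240·x² − 480·xy − 180·y² = (-60)·(2·x + 3·y)(2·x + y), vanishing at (x:y) = (3:-2) and (1:-2).
M₁ = 3·S₁ − 2·S₃ = [[12, -8], [24, -16]] = 4·(1, 2)(3, -2)ᵀ and M₂ = S₁ − 2·S₃ = [[-24, -16], [12, 8]] = (-4)·(2, -1)(3, 2)ᵀ, so take a₁ = (1, 2), b₁ = (3, -2), a₂ = (2, -1), b₂ = (3, 2).
Each slice is an integer combination of E₁ = a₁b₁ᵀ and E₂ = a₂b₂ᵀ: S₁ = 2·E₁ + 2·E₂, S₂ = −E₁ − E₂, S₃ = E₁ + 3·E₂; reading off coefficients, c₁ = (2, -1, 1) and c₂ = (2, -1, 3).
Hence T = (1, 2) (x) (3, -2) (x) (2, -1, 1) + (2, -1) (x) (3, 2) (x) (2, -1, 3), so rank(T) ≤ 2.
These bounds meet, so rank(T) = 2.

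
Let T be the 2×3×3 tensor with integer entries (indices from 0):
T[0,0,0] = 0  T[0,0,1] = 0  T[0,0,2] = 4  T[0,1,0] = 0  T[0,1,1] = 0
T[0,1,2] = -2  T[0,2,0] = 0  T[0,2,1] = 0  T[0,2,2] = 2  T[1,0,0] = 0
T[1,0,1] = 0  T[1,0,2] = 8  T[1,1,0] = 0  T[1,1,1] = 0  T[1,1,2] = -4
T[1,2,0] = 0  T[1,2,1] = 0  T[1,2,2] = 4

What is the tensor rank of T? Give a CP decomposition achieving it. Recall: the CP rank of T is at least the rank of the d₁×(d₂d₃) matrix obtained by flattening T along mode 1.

rank(T) = 1

Lower bound: T ≠ 0 (e.g. T[0,0,2] = 4), so rank(T) ≥ 1.
Upper bound: if T = a ⊗ b ⊗ c then every fibre of T is a multiple of the corresponding factor, so read the factors off the fibres through the nonzero entry T[0,0,2] = 4.
The mode-1 fibre T[:,0,2] = [4, 8] gives a = [1, 2] (primitive direction); the mode-2 fibre T[0,:,2] = [4, -2, 2] gives b = [2, -1, 1]; then c[k] = T[0,0,k] / (a[0]·b[0]) = [0, 0, 4] / 2 = [0, 0, 2].
Expanding [1, 2] ⊗ [2, -1, 1] ⊗ [0, 0, 2] reproduces all 18 entries of T, so T = [1, 2] ⊗ [2, -1, 1] ⊗ [0, 0, 2] and rank(T) ≤ 1.
These bounds meet, so rank(T) = 1.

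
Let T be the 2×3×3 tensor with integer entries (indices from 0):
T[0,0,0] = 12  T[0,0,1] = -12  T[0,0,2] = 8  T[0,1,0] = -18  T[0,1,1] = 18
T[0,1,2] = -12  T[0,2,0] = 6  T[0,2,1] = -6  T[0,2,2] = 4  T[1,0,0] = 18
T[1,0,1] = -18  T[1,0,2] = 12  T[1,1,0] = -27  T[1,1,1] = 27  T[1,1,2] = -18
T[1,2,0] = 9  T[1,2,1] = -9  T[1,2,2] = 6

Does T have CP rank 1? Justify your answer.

If T = a ⊗ b ⊗ c then every fibre of T is a multiple of the corresponding factor, so read the factors off the fibres through the nonzero entry T[0,0,0] = 12.
The mode-1 fibre T[:,0,0] = [12, 18] gives a = [2, 3] (primitive direction); the mode-2 fibre T[0,:,0] = [12, -18, 6] gives b = [2, -3, 1]; then c[k] = T[0,0,k] / (a[0]·b[0]) = [12, -12, 8] / 4 = [3, -3, 2].
Expanding [2, 3] ⊗ [2, -3, 1] ⊗ [3, -3, 2] reproduces all 18 entries of T, so T = [2, 3] ⊗ [2, -3, 1] ⊗ [3, -3, 2] and rank(T) ≤ 1.
Equivalently every frontal slice T[:,:,k] is c[k] times the rank-1 matrix [2, 3] ⊗ [2, -3, 1]. So T has rank 1 (it is nonzero).

Yes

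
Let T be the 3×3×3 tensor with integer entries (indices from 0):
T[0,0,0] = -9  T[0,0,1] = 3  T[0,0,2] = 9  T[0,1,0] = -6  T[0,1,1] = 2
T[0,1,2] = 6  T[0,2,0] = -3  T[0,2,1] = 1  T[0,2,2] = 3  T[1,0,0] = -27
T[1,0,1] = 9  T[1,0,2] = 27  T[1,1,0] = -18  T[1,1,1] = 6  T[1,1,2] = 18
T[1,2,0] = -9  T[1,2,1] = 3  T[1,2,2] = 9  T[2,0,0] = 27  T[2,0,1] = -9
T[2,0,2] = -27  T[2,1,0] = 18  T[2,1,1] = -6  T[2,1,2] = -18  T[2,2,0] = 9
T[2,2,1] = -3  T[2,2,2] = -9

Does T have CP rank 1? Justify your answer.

Yes

If T = a (x) b (x) c then every fibre of T is a multiple of the corresponding factor, so read the factors off the fibres through the nonzero entry T[0,0,0] = -9.
The mode-1 fibre T[:,0,0] = [-9, -27, 27] gives a = [1, 3, -3] (primitive direction); the mode-2 fibre T[0,:,0] = [-9, -6, -3] gives b = [3, 2, 1]; then c[k] = T[0,0,k] / (a[0]·b[0]) = [-9, 3, 9] / 3 = [-3, 1, 3].
Expanding [1, 3, -3] (x) [3, 2, 1] (x) [-3, 1, 3] reproduces all 27 entries of T, so T = [1, 3, -3] (x) [3, 2, 1] (x) [-3, 1, 3] and rank(T) ≤ 1.
Equivalently every frontal slice T[:,:,k] is c[k] times the rank-1 matrix [1, 3, -3] (x) [3, 2, 1]. So T has rank 1 (it is nonzero).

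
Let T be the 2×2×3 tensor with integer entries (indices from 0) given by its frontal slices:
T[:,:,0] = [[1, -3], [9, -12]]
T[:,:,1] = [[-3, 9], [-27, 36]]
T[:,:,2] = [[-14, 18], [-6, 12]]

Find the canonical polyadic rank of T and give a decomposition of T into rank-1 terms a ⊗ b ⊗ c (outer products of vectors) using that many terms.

Lower bound: the mode-1 unfolding of T (rows indexed by i, columns by (j,k) = (0,0), (0,1), (0,2), (1,0), (1,1), (1,2)) is [[1, -3, -14, -3, 9, 18], [9, -27, -6, -12, 36, 12]].
There the 2×2 minor on rows i ∈ {0, 1}, columns (j,k) ∈ {(0,0), (0,2)} is det [[1, -14], [9, -6]] = 120 ≠ 0, so this unfolding has rank ≥ 2; CP rank is at least every unfolding rank, so rank(T) ≥ 2. (Flattening ranks never certify an upper bound on CP rank; for that we must actually write T with 2 rank-1 terms.)
Upper bound — finding two terms. Write S_k = T[:,:,k] for the frontal slices: S₀ = [[1, -3], [9, -12]], S₁ = [[-3, 9], [-27, 36]], S₂ = [[-14, 18], [-6, 12]].
If T = a₁ ⊗ b₁ ⊗ c₁ + a₂ ⊗ b₂ ⊗ c₂ then each S_k = c₁[k]·a₁b₁ᵀ + c₂[k]·a₂b₂ᵀ. S₀ and S₂ are linearly independent, so a₁b₁ᵀ and a₂b₂ᵀ must span the same plane of matrices: they are the rank-1 matrices of the form x·S₀ + y·S₂.
det(x·S₀ + y·S₂) is 15·x² − 60·y² = 15·(x − 2·y)(x + 2·y), vanishing at (x:y) = (2:1) and (2:-1).
M₁ = 2·S₀ + S₂ = [[-12, 12], [12, -12]] = (-12)·(1, -1)(1, -1)ᵀ and M₂ = 2·S₀ − S₂ = [[16, -24], [24, -36]] = 4·(2, 3)(2, -3)ᵀ, so take a₁ = (1, -1), b₁ = (1, -1), a₂ = (2, 3), b₂ = (2, -3).
Each slice is an integer combination of E₁ = a₁b₁ᵀ and E₂ = a₂b₂ᵀ: S₀ = −3·E₁ + E₂, S₁ = 9·E₁ − 3·E₂, S₂ = −6·E₁ − 2·E₂; reading off coefficients, c₁ = (-3, 9, -6) and c₂ = (1, -3, -2).
Hence T = (1, -1) ⊗ (1, -1) ⊗ (-3, 9, -6) + (2, 3) ⊗ (2, -3) ⊗ (1, -3, -2), so rank(T) ≤ 2.
These bounds meet, so rank(T) = 2.

rank(T) = 2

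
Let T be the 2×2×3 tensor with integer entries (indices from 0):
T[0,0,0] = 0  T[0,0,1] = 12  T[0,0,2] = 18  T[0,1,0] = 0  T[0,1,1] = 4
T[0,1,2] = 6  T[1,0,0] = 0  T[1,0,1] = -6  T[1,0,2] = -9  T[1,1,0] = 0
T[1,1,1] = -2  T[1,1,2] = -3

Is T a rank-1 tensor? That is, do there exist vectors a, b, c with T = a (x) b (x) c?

Yes

The mode-1 fibre T[:,0,1] = [12, -6] gives a = (2, -1) (primitive direction); the mode-2 fibre T[0,:,1] = [12, 4] gives b = (3, 1); then c[k] = T[0,0,k] / (a[0]·b[0]) = [0, 12, 18] / 6 = (0, 2, 3).
Expanding (2, -1) (x) (3, 1) (x) (0, 2, 3) reproduces all 12 entries of T, so T = (2, -1) (x) (3, 1) (x) (0, 2, 3) and rank(T) ≤ 1.
Equivalently every frontal slice T[:,:,k] is c[k] times the rank-1 matrix (2, -1) (x) (3, 1). So T has rank 1 (it is nonzero).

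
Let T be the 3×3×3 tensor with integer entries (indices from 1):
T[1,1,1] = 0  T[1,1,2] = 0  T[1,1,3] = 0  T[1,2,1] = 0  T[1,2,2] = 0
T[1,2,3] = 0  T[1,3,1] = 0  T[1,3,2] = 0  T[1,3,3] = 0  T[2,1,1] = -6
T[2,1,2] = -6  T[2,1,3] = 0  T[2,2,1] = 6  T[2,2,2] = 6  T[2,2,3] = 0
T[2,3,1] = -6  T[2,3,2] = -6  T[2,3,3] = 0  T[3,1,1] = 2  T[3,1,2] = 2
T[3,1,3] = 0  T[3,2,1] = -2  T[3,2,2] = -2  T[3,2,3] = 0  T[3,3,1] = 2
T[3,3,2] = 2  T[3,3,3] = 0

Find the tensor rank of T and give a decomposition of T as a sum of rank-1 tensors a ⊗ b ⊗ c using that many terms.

Lower bound: T ≠ 0 (e.g. T[2,1,1] = -6), so rank(T) ≥ 1.
Upper bound: if T = a ⊗ b ⊗ c then every fibre of T is a multiple of the corresponding factor, so read the factors off the fibres through the nonzero entry T[2,1,1] = -6.
The mode-1 fibre T[:,1,1] = [0, -6, 2] gives a = (0, 3, -1) (primitive direction); the mode-2 fibre T[2,:,1] = [-6, 6, -6] gives b = (1, -1, 1); then c[k] = T[2,1,k] / (a[2]·b[1]) = [-6, -6, 0] / 3 = (-2, -2, 0).
Expanding (0, 3, -1) ⊗ (1, -1, 1) ⊗ (-2, -2, 0) reproduces all 27 entries of T, so T = (0, 3, -1) ⊗ (1, -1, 1) ⊗ (-2, -2, 0) and rank(T) ≤ 1.
These bounds meet, so rank(T) = 1.

rank(T) = 1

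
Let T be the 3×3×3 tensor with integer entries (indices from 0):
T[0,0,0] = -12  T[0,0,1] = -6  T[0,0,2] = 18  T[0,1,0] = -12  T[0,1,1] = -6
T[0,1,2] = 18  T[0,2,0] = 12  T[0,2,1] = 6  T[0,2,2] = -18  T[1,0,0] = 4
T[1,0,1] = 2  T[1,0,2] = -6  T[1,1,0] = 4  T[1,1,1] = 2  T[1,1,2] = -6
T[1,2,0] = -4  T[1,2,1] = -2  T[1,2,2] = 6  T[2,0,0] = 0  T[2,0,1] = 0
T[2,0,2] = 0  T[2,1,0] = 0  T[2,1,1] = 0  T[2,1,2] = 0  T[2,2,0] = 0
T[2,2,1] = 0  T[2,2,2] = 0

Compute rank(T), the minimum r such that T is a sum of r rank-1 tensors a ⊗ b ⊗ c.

1

Lower bound: T ≠ 0 (e.g. T[0,0,0] = -12), so rank(T) ≥ 1.
Upper bound: if T = a ⊗ b ⊗ c then every fibre of T is a multiple of the corresponding factor, so read the factors off the fibres through the nonzero entry T[0,0,0] = -12.
The mode-1 fibre T[:,0,0] = [-12, 4, 0] gives a = [3, -1, 0] (primitive direction); the mode-2 fibre T[0,:,0] = [-12, -12, 12] gives b = [1, 1, -1]; then c[k] = T[0,0,k] / (a[0]·b[0]) = [-12, -6, 18] / 3 = [-4, -2, 6].
Expanding [3, -1, 0] ⊗ [1, 1, -1] ⊗ [-4, -2, 6] reproduces all 27 entries of T, so T = [3, -1, 0] ⊗ [1, 1, -1] ⊗ [-4, -2, 6] and rank(T) ≤ 1.
These bounds meet, so rank(T) = 1.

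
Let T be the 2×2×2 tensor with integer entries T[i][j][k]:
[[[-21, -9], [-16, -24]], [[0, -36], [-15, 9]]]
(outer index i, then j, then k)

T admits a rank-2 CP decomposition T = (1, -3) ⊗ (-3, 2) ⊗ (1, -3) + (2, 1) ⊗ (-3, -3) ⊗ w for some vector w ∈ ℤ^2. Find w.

w = (3, 3)

Subtract the known terms from T to get the rank-1 residual R = (2, 1) ⊗ (-3, -3) ⊗ w, so R[i,j,k] = a[i]·b[j]·w[k]. Pick indices with nonzero a[0]·b[0] = (2)·(-3) = -6. Only the fibre through (0,0,·) is needed: R[0,0,:] = T[0,0,:] − Σₗ aₗ[0]bₗ[0]cₗ = [-21, -9] − (1)·(-3)·(1, -3) = [-18, -18]. Then w[k] = R[0,0,k] / -6 for each k, giving w = [-18, -18] / -6 = (3, 3).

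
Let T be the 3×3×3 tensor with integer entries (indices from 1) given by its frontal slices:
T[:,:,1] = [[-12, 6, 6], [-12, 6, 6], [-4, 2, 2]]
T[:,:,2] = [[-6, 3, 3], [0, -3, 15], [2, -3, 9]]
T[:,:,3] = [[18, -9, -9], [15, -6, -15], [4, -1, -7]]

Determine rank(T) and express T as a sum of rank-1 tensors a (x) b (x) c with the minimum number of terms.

rank(T) = 2

Lower bound: the mode-3 unfolding of T (rows indexed by k, columns by (i,j) = (1,1), (1,2), (1,3), (2,1), (2,2), (2,3), (3,1), (3,2), (3,3)) is [[-12, 6, 6, -12, 6, 6, -4, 2, 2], [-6, 3, 3, 0, -3, 15, 2, -3, 9], [18, -9, -9, 15, -6, -15, 4, -1, -7]].
There the 2×2 minor on rows k ∈ {1, 2}, columns (i,j) ∈ {(1,1), (2,1)} is det [[-12, -12], [-6, 0]] = -72 ≠ 0, so this unfolding has rank ≥ 2; CP rank is at least every unfolding rank, so rank(T) ≥ 2. (This is only a lower bound: in general the CP rank may exceed every unfolding rank, so we still need to exhibit 2 rank-1 terms summing to T.)
Upper bound — finding two terms. Write S_k = T[:,:,k] for the frontal slices: S₁ = [[-12, 6, 6], [-12, 6, 6], [-4, 2, 2]], S₂ = [[-6, 3, 3], [0, -3, 15], [2, -3, 9]], S₃ = [[18, -9, -9], [15, -6, -15], [4, -1, -7]].
If T = a₁ (x) b₁ (x) c₁ + a₂ (x) b₂ (x) c₂ then each S_k = c₁[k]·a₁b₁ᵀ + c₂[k]·a₂b₂ᵀ. S₁ and S₂ are linearly independent, so a₁b₁ᵀ and a₂b₂ᵀ must span the same plane of matrices: they are the rank-1 matrices of the form x·S₁ + y·S₂.
The 2×2 minor of x·S₁ + y·S₂ on rows {1,2}, columns {1,2} is 36·xy + 18·y² = 18·(y)(2·x + y), vanishing at (x:y) = (1:0) and (1:-2).
M₁ = S₁ = [[-12, 6, 6], [-12, 6, 6], [-4, 2, 2]] = (-2)·(3, 3, 1)(2, -1, -1)ᵀ and M₂ = S₁ − 2·S₂ = [[0, 0, 0], [-12, 12, -24], [-8, 8, -16]] = (-4)·(0, 3, 2)(1, -1, 2)ᵀ, so take a₁ = (3, 3, 1), b₁ = (2, -1, -1), a₂ = (0, 3, 2), b₂ = (1, -1, 2).
Each slice is an integer combination of E₁ = a₁b₁ᵀ and E₂ = a₂b₂ᵀ: S₁ = −2·E₁, S₂ = −E₁ + 2·E₂, S₃ = 3·E₁ − E₂; reading off coefficients, c₁ = (-2, -1, 3) and c₂ = (0, 2, -1).
Hence T = (3, 3, 1) (x) (2, -1, -1) (x) (-2, -1, 3) + (0, 3, 2) (x) (1, -1, 2) (x) (0, 2, -1), so rank(T) ≤ 2.
These bounds meet, so rank(T) = 2.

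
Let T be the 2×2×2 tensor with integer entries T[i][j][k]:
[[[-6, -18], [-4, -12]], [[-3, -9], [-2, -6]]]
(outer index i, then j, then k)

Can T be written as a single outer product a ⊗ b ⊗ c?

Yes

If T = a ⊗ b ⊗ c then every fibre of T is a multiple of the corresponding factor, so read the factors off the fibres through the nonzero entry T[0,0,0] = -6.
The mode-1 fibre T[:,0,0] = [-6, -3] gives a = (2, 1) (primitive direction); the mode-2 fibre T[0,:,0] = [-6, -4] gives b = (3, 2); then c[k] = T[0,0,k] / (a[0]·b[0]) = [-6, -18] / 6 = (-1, -3).
Expanding (2, 1) ⊗ (3, 2) ⊗ (-1, -3) reproduces all 8 entries of T, so T = (2, 1) ⊗ (3, 2) ⊗ (-1, -3) and rank(T) ≤ 1.
Equivalently every frontal slice T[:,:,k] is c[k] times the rank-1 matrix (2, 1) ⊗ (3, 2). So T has rank 1 (it is nonzero).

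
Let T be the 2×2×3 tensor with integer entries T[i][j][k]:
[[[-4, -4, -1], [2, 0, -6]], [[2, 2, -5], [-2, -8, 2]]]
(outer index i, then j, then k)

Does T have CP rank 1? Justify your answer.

No

The mode-3 unfolding of T (rows indexed by k, columns by (i,j) = (0,0), (0,1), (1,0), (1,1)) is [[-4, 2, 2, -2], [-4, 0, 2, -8], [-1, -6, -5, 2]].
There the 3×3 minor on rows k ∈ {0, 1, 2}, columns (i,j) ∈ {(0,0), (0,1), (1,0)} is det [[-4, 2, 2], [-4, 0, 2], [-1, -6, -5]] = -44 ≠ 0, so this unfolding has rank ≥ 3; CP rank is at least every unfolding rank, so rank(T) ≥ 3.
In particular rank(T) ≥ 3 > 1, so T is not rank-1.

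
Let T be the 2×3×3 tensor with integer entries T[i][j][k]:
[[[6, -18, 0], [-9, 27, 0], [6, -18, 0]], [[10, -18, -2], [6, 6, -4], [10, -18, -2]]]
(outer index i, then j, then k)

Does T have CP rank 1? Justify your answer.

No

The mode-1 unfolding of T (rows indexed by i, columns by (j,k) = (0,0), (0,1), (0,2), (1,0), (1,1), (1,2), (2,0), (2,1), (2,2)) is [[6, -18, 0, -9, 27, 0, 6, -18, 0], [10, -18, -2, 6, 6, -4, 10, -18, -2]].
There the 2×2 minor on rows i ∈ {0, 1}, columns (j,k) ∈ {(0,0), (0,1)} is det [[6, -18], [10, -18]] = 72 ≠ 0, so this unfolding has rank ≥ 2; CP rank is at least every unfolding rank, so rank(T) ≥ 2.
In particular rank(T) ≥ 2 > 1, so T is not rank-1.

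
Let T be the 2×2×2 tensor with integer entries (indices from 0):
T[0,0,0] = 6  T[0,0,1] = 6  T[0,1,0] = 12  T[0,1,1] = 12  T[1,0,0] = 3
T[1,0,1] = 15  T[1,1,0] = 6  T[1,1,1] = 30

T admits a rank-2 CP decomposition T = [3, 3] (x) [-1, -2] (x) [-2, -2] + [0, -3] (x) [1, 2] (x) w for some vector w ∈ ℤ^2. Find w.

w = [1, -3]

Subtract the known terms from T to get the rank-1 residual R = [0, -3] (x) [1, 2] (x) w, so R[i,j,k] = a[i]·b[j]·w[k]. Pick indices with nonzero a[1]·b[0] = (-3)·(1) = -3. Only the fibre through (1,0,·) is needed: R[1,0,:] = T[1,0,:] − Σₗ aₗ[1]bₗ[0]cₗ = [3, 15] − (3)·(-1)·[-2, -2] = [-3, 9]. Then w[k] = R[1,0,k] / -3 for each k, giving w = [-3, 9] / -3 = [1, -3].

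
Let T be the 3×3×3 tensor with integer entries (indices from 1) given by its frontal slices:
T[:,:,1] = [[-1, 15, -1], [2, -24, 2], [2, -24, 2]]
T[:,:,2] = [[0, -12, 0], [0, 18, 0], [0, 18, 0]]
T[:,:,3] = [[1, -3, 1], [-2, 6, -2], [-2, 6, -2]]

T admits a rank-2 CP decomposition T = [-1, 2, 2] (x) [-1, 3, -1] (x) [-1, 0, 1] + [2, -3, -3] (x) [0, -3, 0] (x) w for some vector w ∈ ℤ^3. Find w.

Subtract the known terms from T to get the rank-1 residual R = [2, -3, -3] (x) [0, -3, 0] (x) w, so R[i,j,k] = a[i]·b[j]·w[k]. Pick indices with nonzero a[1]·b[2] = (2)·(-3) = -6. Only the fibre through (1,2,·) is needed: R[1,2,:] = T[1,2,:] − Σₗ aₗ[1]bₗ[2]cₗ = [15, -12, -3] − (-1)·(3)·[-1, 0, 1] = [12, -12, 0]. Then w[k] = R[1,2,k] / -6 for each k, giving w = [12, -12, 0] / -6 = [-2, 2, 0].

w = [-2, 2, 0]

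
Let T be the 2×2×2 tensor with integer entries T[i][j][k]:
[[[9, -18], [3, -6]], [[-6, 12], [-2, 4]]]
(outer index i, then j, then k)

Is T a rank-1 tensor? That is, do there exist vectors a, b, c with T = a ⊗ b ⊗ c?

Yes

If T = a ⊗ b ⊗ c then every fibre of T is a multiple of the corresponding factor, so read the factors off the fibres through the nonzero entry T[0,0,0] = 9.
The mode-1 fibre T[:,0,0] = [9, -6] gives a = [3, -2] (primitive direction); the mode-2 fibre T[0,:,0] = [9, 3] gives b = [3, 1]; then c[k] = T[0,0,k] / (a[0]·b[0]) = [9, -18] / 9 = [1, -2].
Expanding [3, -2] ⊗ [3, 1] ⊗ [1, -2] reproduces all 8 entries of T, so T = [3, -2] ⊗ [3, 1] ⊗ [1, -2] and rank(T) ≤ 1.
Equivalently every frontal slice T[:,:,k] is c[k] times the rank-1 matrix [3, -2] ⊗ [3, 1]. So T has rank 1 (it is nonzero).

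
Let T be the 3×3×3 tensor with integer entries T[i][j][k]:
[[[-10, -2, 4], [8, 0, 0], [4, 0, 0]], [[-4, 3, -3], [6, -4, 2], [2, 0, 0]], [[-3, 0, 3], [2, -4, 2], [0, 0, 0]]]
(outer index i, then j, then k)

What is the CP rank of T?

Lower bound: the mode-1 unfolding of T (rows indexed by i, columns by (j,k) = (0,0), (0,1), (0,2), (1,0), (1,1), (1,2), (2,0), (2,1), (2,2)) is [[-10, -2, 4, 8, 0, 0, 4, 0, 0], [-4, 3, -3, 6, -4, 2, 2, 0, 0], [-3, 0, 3, 2, -4, 2, 0, 0, 0]].
There the 3×3 minor on rows i ∈ {0, 1, 2}, columns (j,k) ∈ {(0,0), (0,1), (0,2)} is det [[-10, -2, 4], [-4, 3, -3], [-3, 0, 3]] = -96 ≠ 0, so this unfolding has rank ≥ 3; CP rank is at least every unfolding rank, so rank(T) ≥ 3. (This is only a lower bound: in general the CP rank may exceed every unfolding rank, so we still need to exhibit 3 rank-1 terms summing to T.)
Upper bound: T is a sum of 3 rank-1 terms, T = [0, 1, 1] (x) [1, -2, 0] (x) [-1, 2, -1] + [2, -1, 2] (x) [1, 0, 0] (x) [-1, -1, 2] + [2, 1, 0] (x) [2, -2, -1] (x) [-2, 0, 0] (written with every a and b primitive with positive leading entry and the scale carried by c; CP decompositions are not unique, and this one is verified by expanding entrywise), so rank(T) ≤ 3.
These bounds meet, so rank(T) = 3.

3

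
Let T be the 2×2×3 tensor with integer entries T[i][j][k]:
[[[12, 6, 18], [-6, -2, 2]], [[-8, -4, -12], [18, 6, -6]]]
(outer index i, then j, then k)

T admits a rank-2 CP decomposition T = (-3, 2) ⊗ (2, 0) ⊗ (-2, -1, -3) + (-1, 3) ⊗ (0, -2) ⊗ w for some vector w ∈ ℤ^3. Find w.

Subtract the known terms from T to get the rank-1 residual R = (-1, 3) ⊗ (0, -2) ⊗ w, so R[i,j,k] = a[i]·b[j]·w[k]. Pick indices with nonzero a[0]·b[1] = (-1)·(-2) = 2. Only the fibre through (0,1,·) is needed: R[0,1,:] = T[0,1,:] − Σₗ aₗ[0]bₗ[1]cₗ = [-6, -2, 2] − (-3)·(0)·(-2, -1, -3) = [-6, -2, 2]. Then w[k] = R[0,1,k] / 2 for each k, giving w = [-6, -2, 2] / 2 = (-3, -1, 1).

w = (-3, -1, 1)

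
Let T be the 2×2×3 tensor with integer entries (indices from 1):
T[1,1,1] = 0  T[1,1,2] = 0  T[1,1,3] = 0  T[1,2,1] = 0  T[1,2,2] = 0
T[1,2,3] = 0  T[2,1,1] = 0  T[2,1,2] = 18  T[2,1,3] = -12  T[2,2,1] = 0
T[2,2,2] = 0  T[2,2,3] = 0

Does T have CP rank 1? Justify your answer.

If T = a (x) b (x) c then every fibre of T is a multiple of the corresponding factor, so read the factors off the fibres through the nonzero entry T[2,1,2] = 18.
The mode-1 fibre T[:,1,2] = [0, 18] gives a = (0, 1) (primitive direction); the mode-2 fibre T[2,:,2] = [18, 0] gives b = (1, 0); then c[k] = T[2,1,k] / (a[2]·b[1]) = [0, 18, -12] / 1 = (0, 18, -12).
Expanding (0, 1) (x) (1, 0) (x) (0, 18, -12) reproduces all 12 entries of T, so T = (0, 1) (x) (1, 0) (x) (0, 18, -12) and rank(T) ≤ 1.
Equivalently every frontal slice T[:,:,k] is c[k] times the rank-1 matrix (0, 1) (x) (1, 0). So T has rank 1 (it is nonzero).

Yes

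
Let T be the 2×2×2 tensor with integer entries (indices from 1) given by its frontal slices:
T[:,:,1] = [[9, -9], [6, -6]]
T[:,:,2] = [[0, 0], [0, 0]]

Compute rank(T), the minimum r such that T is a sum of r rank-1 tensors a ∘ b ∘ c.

Lower bound: T ≠ 0 (e.g. T[1,1,1] = 9), so rank(T) ≥ 1.
Upper bound: if T = a ∘ b ∘ c then every fibre of T is a multiple of the corresponding factor, so read the factors off the fibres through the nonzero entry T[1,1,1] = 9.
The mode-1 fibre T[:,1,1] = [9, 6] gives a = [3, 2] (primitive direction); the mode-2 fibre T[1,:,1] = [9, -9] gives b = [1, -1]; then c[k] = T[1,1,k] / (a[1]·b[1]) = [9, 0] / 3 = [3, 0].
Expanding [3, 2] ∘ [1, -1] ∘ [3, 0] reproduces all 8 entries of T, so T = [3, 2] ∘ [1, -1] ∘ [3, 0] and rank(T) ≤ 1.
These bounds meet, so rank(T) = 1.

1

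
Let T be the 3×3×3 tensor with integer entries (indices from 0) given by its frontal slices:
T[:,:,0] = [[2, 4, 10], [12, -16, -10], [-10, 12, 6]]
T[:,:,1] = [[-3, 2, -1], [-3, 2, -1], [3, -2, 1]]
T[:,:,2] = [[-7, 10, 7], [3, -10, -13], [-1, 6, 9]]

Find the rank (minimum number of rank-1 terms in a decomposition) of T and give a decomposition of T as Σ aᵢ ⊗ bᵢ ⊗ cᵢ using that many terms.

Lower bound: the mode-3 unfolding of T (rows indexed by k, columns by (i,j) = (0,0), (0,1), (0,2), (1,0), (1,1), (1,2), (2,0), (2,1), (2,2)) is [[2, 4, 10, 12, -16, -10, -10, 12, 6], [-3, 2, -1, -3, 2, -1, 3, -2, 1], [-7, 10, 7, 3, -10, -13, -1, 6, 9]].
There the 2×2 minor on rows k ∈ {0, 1}, columns (i,j) ∈ {(0,0), (0,1)} is det [[2, 4], [-3, 2]] = 16 ≠ 0, so this unfolding has rank ≥ 2; CP rank is at least every unfolding rank, so rank(T) ≥ 2. (Unfolding ranks only ever bound the CP rank from below — rank(T) can be strictly larger than all of them — so the matching upper bound has to come from an explicit 2-term decomposition.)
Upper bound — finding two terms. Write S_k = T[:,:,k] for the frontal slices: S₀ = [[2, 4, 10], [12, -16, -10], [-10, 12, 6]], S₁ = [[-3, 2, -1], [-3, 2, -1], [3, -2, 1]], S₂ = [[-7, 10, 7], [3, -10, -13], [-1, 6, 9]].
If T = a₁ ⊗ b₁ ⊗ c₁ + a₂ ⊗ b₂ ⊗ c₂ then each S_k = c₁[k]·a₁b₁ᵀ + c₂[k]·a₂b₂ᵀ. S₀ and S₁ are linearly independent, so a₁b₁ᵀ and a₂b₂ᵀ must span the same plane of matrices: they are the rank-1 matrices of the form x·S₀ + y·S₁.
The 2×2 minor of x·S₀ + y·S₁ on rows {0,1}, columns {0,1} is −80·x² + 40·xy = (-40)·(2·x − y)(x), vanishing at (x:y) = (1:2) and (0:1).
M₁ = S₀ + 2·S₁ = [[-4, 8, 8], [6, -12, -12], [-4, 8, 8]] = (-2)·[2, -3, 2][1, -2, -2]ᵀ and M₂ = S₁ = [[-3, 2, -1], [-3, 2, -1], [3, -2, 1]] = −[1, 1, -1][3, -2, 1]ᵀ, so take a₁ = [2, -3, 2], b₁ = [1, -2, -2], a₂ = [1, 1, -1], b₂ = [3, -2, 1].
Each slice is an integer combination of E₁ = a₁b₁ᵀ and E₂ = a₂b₂ᵀ: S₀ = −2·E₁ + 2·E₂, S₁ = −E₂, S₂ = −2·E₁ − E₂; reading off coefficients, c₁ = [-2, 0, -2] and c₂ = [2, -1, -1].
Hence T = [2, -3, 2] ⊗ [1, -2, -2] ⊗ [-2, 0, -2] + [1, 1, -1] ⊗ [3, -2, 1] ⊗ [2, -1, -1], so rank(T) ≤ 2.
These bounds meet, so rank(T) = 2.

rank(T) = 2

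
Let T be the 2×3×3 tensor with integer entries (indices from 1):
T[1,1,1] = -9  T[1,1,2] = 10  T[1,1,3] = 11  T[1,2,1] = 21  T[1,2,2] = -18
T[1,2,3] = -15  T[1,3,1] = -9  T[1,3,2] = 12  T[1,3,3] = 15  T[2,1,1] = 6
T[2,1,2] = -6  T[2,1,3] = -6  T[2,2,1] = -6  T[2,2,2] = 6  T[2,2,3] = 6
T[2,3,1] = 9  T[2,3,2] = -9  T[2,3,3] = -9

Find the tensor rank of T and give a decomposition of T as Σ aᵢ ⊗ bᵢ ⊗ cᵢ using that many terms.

Lower bound: the mode-3 unfolding of T (rows indexed by k, columns by (i,j) = (1,1), (1,2), (1,3), (2,1), (2,2), (2,3)) is [[-9, 21, -9, 6, -6, 9], [10, -18, 12, -6, 6, -9], [11, -15, 15, -6, 6, -9]].
There the 2×2 minor on rows k ∈ {1, 2}, columns (i,j) ∈ {(1,1), (1,2)} is det [[-9, 21], [10, -18]] = -48 ≠ 0, so this unfolding has rank ≥ 2; CP rank is at least every unfolding rank, so rank(T) ≥ 2. (Unfolding ranks only ever bound the CP rank from below — rank(T) can be strictly larger than all of them — so the matching upper bound has to come from an explicit 2-term decomposition.)
Upper bound — finding two terms. Write S_k = T[:,:,k] for the frontal slices: S₁ = [[-9, 21, -9], [6, -6, 9]], S₂ = [[10, -18, 12], [-6, 6, -9]], S₃ = [[11, -15, 15], [-6, 6, -9]].
If T = a₁ ⊗ b₁ ⊗ c₁ + a₂ ⊗ b₂ ⊗ c₂ then each S_k = c₁[k]·a₁b₁ᵀ + c₂[k]·a₂b₂ᵀ. S₁ and S₂ are linearly independent, so a₁b₁ᵀ and a₂b₂ᵀ must span the same plane of matrices: they are the rank-1 matrices of the form x·S₁ + y·S₂.
The 2×2 minor of x·S₁ + y·S₂ on rows {1,2}, columns {1,2} is −72·x² + 120·xy − 48·y² = (-24)·(3·x − 2·y)(x − y), vanishing at (x:y) = (2:3) and (1:1).
M₁ = 2·S₁ + 3·S₂ = [[12, -12, 18], [-6, 6, -9]] = 3·(2, -1)(2, -2, 3)ᵀ and M₂ = S₁ + S₂ = [[1, 3, 3], [0, 0, 0]] = (1, 0)(1, 3, 3)ᵀ, so take a₁ = (2, -1), b₁ = (2, -2, 3), a₂ = (1, 0), b₂ = (1, 3, 3).
Each slice is an integer combination of E₁ = a₁b₁ᵀ and E₂ = a₂b₂ᵀ: S₁ = −3·E₁ + 3·E₂, S₂ = 3·E₁ − 2·E₂, S₃ = 3·E₁ − E₂; reading off coefficients, c₁ = (-3, 3, 3) and c₂ = (3, -2, -1).
Hence T = (2, -1) ⊗ (2, -2, 3) ⊗ (-3, 3, 3) + (1, 0) ⊗ (1, 3, 3) ⊗ (3, -2, -1), so rank(T) ≤ 2.
These bounds meet, so rank(T) = 2.

rank(T) = 2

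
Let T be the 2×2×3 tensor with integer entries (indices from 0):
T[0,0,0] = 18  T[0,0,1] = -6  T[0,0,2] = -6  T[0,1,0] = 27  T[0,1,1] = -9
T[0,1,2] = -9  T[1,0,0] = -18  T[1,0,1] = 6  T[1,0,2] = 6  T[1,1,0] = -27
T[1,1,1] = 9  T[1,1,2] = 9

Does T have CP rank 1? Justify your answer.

The mode-1 fibre T[:,0,0] = [18, -18] gives a = [1, -1] (primitive direction); the mode-2 fibre T[0,:,0] = [18, 27] gives b = [2, 3]; then c[k] = T[0,0,k] / (a[0]·b[0]) = [18, -6, -6] / 2 = [9, -3, -3].
Expanding [1, -1] ⊗ [2, 3] ⊗ [9, -3, -3] reproduces all 12 entries of T, so T = [1, -1] ⊗ [2, 3] ⊗ [9, -3, -3] and rank(T) ≤ 1.
Equivalently every frontal slice T[:,:,k] is c[k] times the rank-1 matrix [1, -1] ⊗ [2, 3]. So T has rank 1 (it is nonzero).

Yes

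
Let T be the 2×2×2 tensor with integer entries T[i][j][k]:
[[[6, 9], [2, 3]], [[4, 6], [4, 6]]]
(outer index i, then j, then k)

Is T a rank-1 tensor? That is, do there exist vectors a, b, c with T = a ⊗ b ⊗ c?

The mode-2 unfolding of T (rows indexed by j, columns by (i,k) = (0,0), (0,1), (1,0), (1,1)) is [[6, 9, 4, 6], [2, 3, 4, 6]].
There the 2×2 minor on rows j ∈ {0, 1}, columns (i,k) ∈ {(0,0), (1,0)} is det [[6, 4], [2, 4]] = 16 ≠ 0, so this unfolding has rank ≥ 2; CP rank is at least every unfolding rank, so rank(T) ≥ 2.
In particular rank(T) ≥ 2 > 1, so T is not rank-1.

No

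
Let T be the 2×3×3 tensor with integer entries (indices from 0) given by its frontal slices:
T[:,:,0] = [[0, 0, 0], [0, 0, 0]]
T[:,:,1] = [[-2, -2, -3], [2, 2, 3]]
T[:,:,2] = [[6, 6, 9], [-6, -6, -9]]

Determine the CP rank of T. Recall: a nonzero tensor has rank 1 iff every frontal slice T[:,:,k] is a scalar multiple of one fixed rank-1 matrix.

Lower bound: T ≠ 0 (e.g. T[0,0,1] = -2), so rank(T) ≥ 1.
Upper bound: if T = a ⊗ b ⊗ c then every fibre of T is a multiple of the corresponding factor, so read the factors off the fibres through the nonzero entry T[0,0,1] = -2.
The mode-1 fibre T[:,0,1] = [-2, 2] gives a = [1, -1] (primitive direction); the mode-2 fibre T[0,:,1] = [-2, -2, -3] gives b = [2, 2, 3]; then c[k] = T[0,0,k] / (a[0]·b[0]) = [0, -2, 6] / 2 = [0, -1, 3].
Expanding [1, -1] ⊗ [2, 2, 3] ⊗ [0, -1, 3] reproduces all 18 entries of T, so T = [1, -1] ⊗ [2, 2, 3] ⊗ [0, -1, 3] and rank(T) ≤ 1.
These bounds meet, so rank(T) = 1.
Check entry T[1,0,0] = 0: (-1)·(2)·(0) = 0.

1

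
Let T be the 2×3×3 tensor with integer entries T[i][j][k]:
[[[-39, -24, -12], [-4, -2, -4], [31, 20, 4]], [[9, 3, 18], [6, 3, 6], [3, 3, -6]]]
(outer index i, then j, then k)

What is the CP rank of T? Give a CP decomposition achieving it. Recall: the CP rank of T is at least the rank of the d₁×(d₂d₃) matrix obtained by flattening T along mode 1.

Lower bound: the mode-3 unfolding of T (rows indexed by k, columns by (i,j) = (0,0), (0,1), (0,2), (1,0), (1,1), (1,2)) is [[-39, -4, 31, 9, 6, 3], [-24, -2, 20, 3, 3, 3], [-12, -4, 4, 18, 6, -6]].
There the 2×2 minor on rows k ∈ {0, 1}, columns (i,j) ∈ {(0,0), (0,1)} is det [[-39, -4], [-24, -2]] = -18 ≠ 0, so this unfolding has rank ≥ 2; CP rank is at least every unfolding rank, so rank(T) ≥ 2. (Flattening ranks never certify an upper bound on CP rank; for that we must actually write T with 2 rank-1 terms.)
Upper bound — finding two terms. Write S_k = T[:,:,k] for the frontal slices: S₀ = [[-39, -4, 31], [9, 6, 3]], S₁ = [[-24, -2, 20], [3, 3, 3]], S₂ = [[-12, -4, 4], [18, 6, -6]].
If T = a₁ ⊗ b₁ ⊗ c₁ + a₂ ⊗ b₂ ⊗ c₂ then each S_k = c₁[k]·a₁b₁ᵀ + c₂[k]·a₂b₂ᵀ. S₀ and S₁ are linearly independent, so a₁b₁ᵀ and a₂b₂ᵀ must span the same plane of matrices: they are the rank-1 matrices of the form x·S₀ + y·S₁.
The 2×2 minor of x·S₀ + y·S₁ on rows {0,1}, columns {0,1} is −198·x² − 231·xy − 66·y² = (-33)·(3·x + 2·y)(2·x + y), vanishing at (x:y) = (2:-3) and (1:-2).
M₁ = 2·S₀ − 3·S₁ = [[-6, -2, 2], [9, 3, -3]] = −(2, -3)(3, 1, -1)ᵀ and M₂ = S₀ − 2·S₁ = [[9, 0, -9], [3, 0, -3]] = 3·(3, 1)(1, 0, -1)ᵀ, so take a₁ = (2, -3), b₁ = (3, 1, -1), a₂ = (3, 1), b₂ = (1, 0, -1).
Each slice is an integer combination of E₁ = a₁b₁ᵀ and E₂ = a₂b₂ᵀ: S₀ = −2·E₁ − 9·E₂, S₁ = −E₁ − 6·E₂, S₂ = −2·E₁; reading off coefficients, c₁ = (-2, -1, -2) and c₂ = (-9, -6, 0).
Hence T = (2, -3) ⊗ (3, 1, -1) ⊗ (-2, -1, -2) + (3, 1) ⊗ (1, 0, -1) ⊗ (-9, -6, 0), so rank(T) ≤ 2.
These bounds meet, so rank(T) = 2.

rank(T) = 2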